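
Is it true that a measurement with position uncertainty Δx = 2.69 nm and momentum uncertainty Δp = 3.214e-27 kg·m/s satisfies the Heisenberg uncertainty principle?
No, it violates the uncertainty principle (impossible measurement).

Calculate the product ΔxΔp:
ΔxΔp = (2.690e-09 m) × (3.214e-27 kg·m/s)
ΔxΔp = 8.646e-36 J·s

Compare to the minimum allowed value ℏ/2:
ℏ/2 = 5.273e-35 J·s

Since ΔxΔp = 8.646e-36 J·s < 5.273e-35 J·s = ℏ/2,
the measurement violates the uncertainty principle.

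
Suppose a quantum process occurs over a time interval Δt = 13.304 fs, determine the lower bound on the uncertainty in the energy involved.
24.737 meV

Using the energy-time uncertainty principle:
ΔEΔt ≥ ℏ/2

The minimum uncertainty in energy is:
ΔE_min = ℏ/(2Δt)
ΔE_min = (1.055e-34 J·s) / (2 × 1.330e-14 s)
ΔE_min = 3.963e-21 J = 24.737 meV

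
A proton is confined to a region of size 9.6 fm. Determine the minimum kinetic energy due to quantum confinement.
56.287 keV

Using the uncertainty principle:

1. Position uncertainty: Δx ≈ 9.600e-15 m
2. Minimum momentum uncertainty: Δp = ℏ/(2Δx) = 5.493e-21 kg·m/s
3. Minimum kinetic energy:
   KE = (Δp)²/(2m) = (5.493e-21)²/(2 × 1.673e-27 kg)
   KE = 9.018e-15 J = 56.287 keV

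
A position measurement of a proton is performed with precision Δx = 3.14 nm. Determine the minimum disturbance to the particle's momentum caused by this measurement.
1.679 × 10^-26 kg·m/s

The uncertainty principle implies that measuring position disturbs momentum:
ΔxΔp ≥ ℏ/2

When we measure position with precision Δx, we necessarily introduce a momentum uncertainty:
Δp ≥ ℏ/(2Δx)
Δp_min = (1.055e-34 J·s) / (2 × 3.140e-09 m)
Δp_min = 1.679e-26 kg·m/s

The more precisely we measure position, the greater the momentum disturbance.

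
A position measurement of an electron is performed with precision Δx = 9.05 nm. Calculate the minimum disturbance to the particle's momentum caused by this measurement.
5.826 × 10^-27 kg·m/s

The uncertainty principle implies that measuring position disturbs momentum:
ΔxΔp ≥ ℏ/2

When we measure position with precision Δx, we necessarily introduce a momentum uncertainty:
Δp ≥ ℏ/(2Δx)
Δp_min = (1.055e-34 J·s) / (2 × 9.050e-09 m)
Δp_min = 5.826e-27 kg·m/s

The more precisely we measure position, the greater the momentum disturbance.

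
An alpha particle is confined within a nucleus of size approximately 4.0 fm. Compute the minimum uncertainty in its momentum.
1.318 × 10^-20 kg·m/s

Using the Heisenberg uncertainty principle:
ΔxΔp ≥ ℏ/2

With Δx ≈ L = 4.000e-15 m (the confinement size):
Δp_min = ℏ/(2Δx)
Δp_min = (1.055e-34 J·s) / (2 × 4.000e-15 m)
Δp_min = 1.318e-20 kg·m/s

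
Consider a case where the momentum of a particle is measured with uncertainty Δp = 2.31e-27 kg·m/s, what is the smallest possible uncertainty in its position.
22.826 nm

Using the Heisenberg uncertainty principle:
ΔxΔp ≥ ℏ/2

The minimum uncertainty in position is:
Δx_min = ℏ/(2Δp)
Δx_min = (1.055e-34 J·s) / (2 × 2.310e-27 kg·m/s)
Δx_min = 2.283e-08 m = 22.826 nm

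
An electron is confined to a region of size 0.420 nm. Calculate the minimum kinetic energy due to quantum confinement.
53.996 meV

Using the uncertainty principle:

1. Position uncertainty: Δx ≈ 4.200e-10 m
2. Minimum momentum uncertainty: Δp = ℏ/(2Δx) = 1.255e-25 kg·m/s
3. Minimum kinetic energy:
   KE = (Δp)²/(2m) = (1.255e-25)²/(2 × 9.109e-31 kg)
   KE = 8.651e-21 J = 53.996 meV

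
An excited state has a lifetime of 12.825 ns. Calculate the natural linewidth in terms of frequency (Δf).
6.205 MHz

Using the energy-time uncertainty principle and E = hf:
ΔEΔt ≥ ℏ/2
hΔf·Δt ≥ ℏ/2

The minimum frequency uncertainty is:
Δf = ℏ/(2hτ) = 1/(4πτ)
Δf = 1/(4π × 1.282e-08 s)
Δf = 6.205e+06 Hz = 6.205 MHz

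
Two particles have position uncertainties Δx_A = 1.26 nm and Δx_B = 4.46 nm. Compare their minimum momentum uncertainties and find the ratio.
Particle A has the larger minimum momentum uncertainty, by a factor of 3.54.

For each particle, the minimum momentum uncertainty is Δp_min = ℏ/(2Δx):

Particle A: Δp_A = ℏ/(2×1.260e-09 m) = 4.185e-26 kg·m/s
Particle B: Δp_B = ℏ/(2×4.460e-09 m) = 1.182e-26 kg·m/s

Ratio: Δp_A/Δp_B = 3.54

Since Δp_min ∝ 1/Δx, the particle with smaller position uncertainty (A) has larger momentum uncertainty.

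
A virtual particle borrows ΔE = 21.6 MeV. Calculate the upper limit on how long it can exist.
15.236 ys

Using the energy-time uncertainty principle:
ΔEΔt ≥ ℏ/2

For a virtual particle borrowing energy ΔE, the maximum lifetime is:
Δt_max = ℏ/(2ΔE)

Converting energy:
ΔE = 21.6 MeV = 3.461e-12 J

Δt_max = (1.055e-34 J·s) / (2 × 3.461e-12 J)
Δt_max = 1.524e-23 s = 15.236 ys

Virtual particles with higher borrowed energy exist for shorter times.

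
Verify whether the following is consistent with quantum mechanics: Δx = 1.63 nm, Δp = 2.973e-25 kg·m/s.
Yes, it satisfies the uncertainty principle.

Calculate the product ΔxΔp:
ΔxΔp = (1.630e-09 m) × (2.973e-25 kg·m/s)
ΔxΔp = 4.846e-34 J·s

Compare to the minimum allowed value ℏ/2:
ℏ/2 = 5.273e-35 J·s

Since ΔxΔp = 4.846e-34 J·s ≥ 5.273e-35 J·s = ℏ/2,
the measurement satisfies the uncertainty principle.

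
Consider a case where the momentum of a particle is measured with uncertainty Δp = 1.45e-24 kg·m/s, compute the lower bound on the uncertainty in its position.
36.365 pm

Using the Heisenberg uncertainty principle:
ΔxΔp ≥ ℏ/2

The minimum uncertainty in position is:
Δx_min = ℏ/(2Δp)
Δx_min = (1.055e-34 J·s) / (2 × 1.450e-24 kg·m/s)
Δx_min = 3.636e-11 m = 36.365 pm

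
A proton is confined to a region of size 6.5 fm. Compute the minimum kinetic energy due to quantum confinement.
122.780 keV

Using the uncertainty principle:

1. Position uncertainty: Δx ≈ 6.500e-15 m
2. Minimum momentum uncertainty: Δp = ℏ/(2Δx) = 8.112e-21 kg·m/s
3. Minimum kinetic energy:
   KE = (Δp)²/(2m) = (8.112e-21)²/(2 × 1.673e-27 kg)
   KE = 1.967e-14 J = 122.780 keV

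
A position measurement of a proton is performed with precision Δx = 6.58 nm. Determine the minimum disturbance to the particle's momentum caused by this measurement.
8.013 × 10^-27 kg·m/s

The uncertainty principle implies that measuring position disturbs momentum:
ΔxΔp ≥ ℏ/2

When we measure position with precision Δx, we necessarily introduce a momentum uncertainty:
Δp ≥ ℏ/(2Δx)
Δp_min = (1.055e-34 J·s) / (2 × 6.580e-09 m)
Δp_min = 8.013e-27 kg·m/s

The more precisely we measure position, the greater the momentum disturbance.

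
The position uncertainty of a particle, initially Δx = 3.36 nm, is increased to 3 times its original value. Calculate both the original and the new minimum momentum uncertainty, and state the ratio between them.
Original Δp_min = 1.569 × 10^-26 kg·m/s; new Δp'_min = 5.231 × 10^-27 kg·m/s; ratio Δp'_min/Δp_min = 1/3.

From the uncertainty principle ΔxΔp ≥ ℏ/2, the minimum momentum uncertainty is Δp_min = ℏ/(2Δx).

Original (Δx = 3.36 nm = 3.360e-09 m):
Δp_min = (1.055e-34 J·s)/(2 × 3.360e-09 m) = 1.569e-26 kg·m/s

When Δx → 3Δx:
Δp'_min = ℏ/(2 × 3Δx) = (1/3) × ℏ/(2Δx) = (1/3) × Δp_min
Δp'_min = 1/3 × 1.569e-26 kg·m/s = 5.231e-27 kg·m/s

Since Δp_min ∝ 1/Δx, when Δx is increased to 3 times its original value, Δp_min decreases to 1/3 of its original value.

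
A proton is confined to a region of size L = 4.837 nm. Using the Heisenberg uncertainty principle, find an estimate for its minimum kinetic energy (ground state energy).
221.719 neV

Using the uncertainty principle to estimate ground state energy:

1. The position uncertainty is approximately the confinement size:
   Δx ≈ L = 4.837e-09 m

2. From ΔxΔp ≥ ℏ/2, the minimum momentum uncertainty is:
   Δp ≈ ℏ/(2L) = 1.090e-26 kg·m/s

3. The kinetic energy is approximately:
   KE ≈ (Δp)²/(2m) = (1.090e-26)²/(2 × 1.673e-27 kg)
   KE ≈ 3.552e-26 J = 221.719 neV

This is an order-of-magnitude estimate of the ground state energy.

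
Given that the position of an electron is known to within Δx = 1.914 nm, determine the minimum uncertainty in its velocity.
30.242 km/s

Using the Heisenberg uncertainty principle and Δp = mΔv:
ΔxΔp ≥ ℏ/2
Δx(mΔv) ≥ ℏ/2

The minimum uncertainty in velocity is:
Δv_min = ℏ/(2mΔx)
Δv_min = (1.055e-34 J·s) / (2 × 9.109e-31 kg × 1.914e-09 m)
Δv_min = 3.024e+04 m/s = 30.242 km/s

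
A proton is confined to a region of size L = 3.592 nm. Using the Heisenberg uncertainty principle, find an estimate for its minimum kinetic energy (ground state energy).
402.051 neV

Using the uncertainty principle to estimate ground state energy:

1. The position uncertainty is approximately the confinement size:
   Δx ≈ L = 3.592e-09 m

2. From ΔxΔp ≥ ℏ/2, the minimum momentum uncertainty is:
   Δp ≈ ℏ/(2L) = 1.468e-26 kg·m/s

3. The kinetic energy is approximately:
   KE ≈ (Δp)²/(2m) = (1.468e-26)²/(2 × 1.673e-27 kg)
   KE ≈ 6.442e-26 J = 402.051 neV

This is an order-of-magnitude estimate of the ground state energy.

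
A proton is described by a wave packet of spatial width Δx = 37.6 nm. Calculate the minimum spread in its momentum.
1.402 × 10^-27 kg·m/s

For a wave packet, the spatial width Δx and momentum spread Δp are related by the uncertainty principle:
ΔxΔp ≥ ℏ/2

The minimum momentum spread is:
Δp_min = ℏ/(2Δx)
Δp_min = (1.055e-34 J·s) / (2 × 3.760e-08 m)
Δp_min = 1.402e-27 kg·m/s

A wave packet cannot have both a well-defined position and well-defined momentum.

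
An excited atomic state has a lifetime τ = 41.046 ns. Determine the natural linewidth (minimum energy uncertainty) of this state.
8.018 neV

Using the energy-time uncertainty principle:
ΔEΔt ≥ ℏ/2

The lifetime τ represents the time uncertainty Δt.
The natural linewidth (minimum energy uncertainty) is:

ΔE = ℏ/(2τ)
ΔE = (1.055e-34 J·s) / (2 × 4.105e-08 s)
ΔE = 1.285e-27 J = 8.018 neV

This natural linewidth limits the precision of spectroscopic measurements.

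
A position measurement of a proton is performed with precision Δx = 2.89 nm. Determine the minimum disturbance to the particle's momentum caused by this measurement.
1.825 × 10^-26 kg·m/s

The uncertainty principle implies that measuring position disturbs momentum:
ΔxΔp ≥ ℏ/2

When we measure position with precision Δx, we necessarily introduce a momentum uncertainty:
Δp ≥ ℏ/(2Δx)
Δp_min = (1.055e-34 J·s) / (2 × 2.890e-09 m)
Δp_min = 1.825e-26 kg·m/s

The more precisely we measure position, the greater the momentum disturbance.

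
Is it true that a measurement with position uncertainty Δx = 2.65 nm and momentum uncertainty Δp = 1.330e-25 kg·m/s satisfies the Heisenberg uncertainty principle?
Yes, it satisfies the uncertainty principle.

Calculate the product ΔxΔp:
ΔxΔp = (2.650e-09 m) × (1.330e-25 kg·m/s)
ΔxΔp = 3.525e-34 J·s

Compare to the minimum allowed value ℏ/2:
ℏ/2 = 5.273e-35 J·s

Since ΔxΔp = 3.525e-34 J·s ≥ 5.273e-35 J·s = ℏ/2,
the measurement satisfies the uncertainty principle.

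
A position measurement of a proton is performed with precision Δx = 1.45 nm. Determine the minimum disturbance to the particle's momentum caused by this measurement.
3.636 × 10^-26 kg·m/s

The uncertainty principle implies that measuring position disturbs momentum:
ΔxΔp ≥ ℏ/2

When we measure position with precision Δx, we necessarily introduce a momentum uncertainty:
Δp ≥ ℏ/(2Δx)
Δp_min = (1.055e-34 J·s) / (2 × 1.450e-09 m)
Δp_min = 3.636e-26 kg·m/s

The more precisely we measure position, the greater the momentum disturbance.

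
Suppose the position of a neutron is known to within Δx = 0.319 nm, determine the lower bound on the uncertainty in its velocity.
98.687 m/s

Using the Heisenberg uncertainty principle and Δp = mΔv:
ΔxΔp ≥ ℏ/2
Δx(mΔv) ≥ ℏ/2

The minimum uncertainty in velocity is:
Δv_min = ℏ/(2mΔx)
Δv_min = (1.055e-34 J·s) / (2 × 1.675e-27 kg × 3.190e-10 m)
Δv_min = 9.869e+01 m/s = 98.687 m/s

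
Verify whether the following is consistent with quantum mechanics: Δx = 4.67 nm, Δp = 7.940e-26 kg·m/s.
Yes, it satisfies the uncertainty principle.

Calculate the product ΔxΔp:
ΔxΔp = (4.670e-09 m) × (7.940e-26 kg·m/s)
ΔxΔp = 3.708e-34 J·s

Compare to the minimum allowed value ℏ/2:
ℏ/2 = 5.273e-35 J·s

Since ΔxΔp = 3.708e-34 J·s ≥ 5.273e-35 J·s = ℏ/2,
the measurement satisfies the uncertainty principle.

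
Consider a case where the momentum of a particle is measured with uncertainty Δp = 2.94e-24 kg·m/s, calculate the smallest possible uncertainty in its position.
17.935 pm

Using the Heisenberg uncertainty principle:
ΔxΔp ≥ ℏ/2

The minimum uncertainty in position is:
Δx_min = ℏ/(2Δp)
Δx_min = (1.055e-34 J·s) / (2 × 2.940e-24 kg·m/s)
Δx_min = 1.793e-11 m = 17.935 pm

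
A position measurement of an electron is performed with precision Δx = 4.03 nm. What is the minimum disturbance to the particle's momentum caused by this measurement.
1.308 × 10^-26 kg·m/s

The uncertainty principle implies that measuring position disturbs momentum:
ΔxΔp ≥ ℏ/2

When we measure position with precision Δx, we necessarily introduce a momentum uncertainty:
Δp ≥ ℏ/(2Δx)
Δp_min = (1.055e-34 J·s) / (2 × 4.030e-09 m)
Δp_min = 1.308e-26 kg·m/s

The more precisely we measure position, the greater the momentum disturbance.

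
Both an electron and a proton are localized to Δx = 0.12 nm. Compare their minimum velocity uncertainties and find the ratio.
The electron has the larger minimum velocity uncertainty, by a ratio of 1836.2.

For both particles, Δp_min = ℏ/(2Δx) = 4.394e-25 kg·m/s (same for both).

The velocity uncertainty is Δv = Δp/m:
- electron: Δv = 4.394e-25 / 9.109e-31 = 4.824e+05 m/s = 482.365 km/s
- proton: Δv = 4.394e-25 / 1.673e-27 = 2.627e+02 m/s = 262.704 m/s

Ratio: 4.824e+05 / 2.627e+02 = 1836.2

The lighter particle has larger velocity uncertainty because Δv ∝ 1/m.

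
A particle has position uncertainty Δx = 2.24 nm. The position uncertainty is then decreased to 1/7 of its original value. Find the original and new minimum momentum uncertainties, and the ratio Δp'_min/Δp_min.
Original Δp_min = 2.354 × 10^-26 kg·m/s; new Δp'_min = 1.648 × 10^-25 kg·m/s; ratio Δp'_min/Δp_min = 7.

From the uncertainty principle ΔxΔp ≥ ℏ/2, the minimum momentum uncertainty is Δp_min = ℏ/(2Δx).

Original (Δx = 2.24 nm = 2.240e-09 m):
Δp_min = (1.055e-34 J·s)/(2 × 2.240e-09 m) = 2.354e-26 kg·m/s

When Δx → (1/7)Δx:
Δp'_min = ℏ/(2 × (1/7)Δx) = 7 × ℏ/(2Δx) = 7 × Δp_min
Δp'_min = 7 × 2.354e-26 kg·m/s = 1.648e-25 kg·m/s

Since Δp_min ∝ 1/Δx, when Δx is decreased to 1/7 of its original value, Δp_min increases to 7 times its original value.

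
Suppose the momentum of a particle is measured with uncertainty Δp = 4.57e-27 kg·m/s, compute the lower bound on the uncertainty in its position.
11.538 nm

Using the Heisenberg uncertainty principle:
ΔxΔp ≥ ℏ/2

The minimum uncertainty in position is:
Δx_min = ℏ/(2Δp)
Δx_min = (1.055e-34 J·s) / (2 × 4.570e-27 kg·m/s)
Δx_min = 1.154e-08 m = 11.538 nm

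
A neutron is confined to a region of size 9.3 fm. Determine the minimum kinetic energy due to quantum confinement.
59.895 keV

Using the uncertainty principle:

1. Position uncertainty: Δx ≈ 9.300e-15 m
2. Minimum momentum uncertainty: Δp = ℏ/(2Δx) = 5.670e-21 kg·m/s
3. Minimum kinetic energy:
   KE = (Δp)²/(2m) = (5.670e-21)²/(2 × 1.675e-27 kg)
   KE = 9.596e-15 J = 59.895 keV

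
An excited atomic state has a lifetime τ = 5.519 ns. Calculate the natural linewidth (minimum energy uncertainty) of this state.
59.631 neV

Using the energy-time uncertainty principle:
ΔEΔt ≥ ℏ/2

The lifetime τ represents the time uncertainty Δt.
The natural linewidth (minimum energy uncertainty) is:

ΔE = ℏ/(2τ)
ΔE = (1.055e-34 J·s) / (2 × 5.519e-09 s)
ΔE = 9.554e-27 J = 59.631 neV

This natural linewidth limits the precision of spectroscopic measurements.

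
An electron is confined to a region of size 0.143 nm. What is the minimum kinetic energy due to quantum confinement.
465.791 meV

Using the uncertainty principle:

1. Position uncertainty: Δx ≈ 1.430e-10 m
2. Minimum momentum uncertainty: Δp = ℏ/(2Δx) = 3.687e-25 kg·m/s
3. Minimum kinetic energy:
   KE = (Δp)²/(2m) = (3.687e-25)²/(2 × 9.109e-31 kg)
   KE = 7.463e-20 J = 465.791 meV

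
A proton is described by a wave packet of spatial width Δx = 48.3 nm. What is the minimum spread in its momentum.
1.092 × 10^-27 kg·m/s

For a wave packet, the spatial width Δx and momentum spread Δp are related by the uncertainty principle:
ΔxΔp ≥ ℏ/2

The minimum momentum spread is:
Δp_min = ℏ/(2Δx)
Δp_min = (1.055e-34 J·s) / (2 × 4.830e-08 m)
Δp_min = 1.092e-27 kg·m/s

A wave packet cannot have both a well-defined position and well-defined momentum.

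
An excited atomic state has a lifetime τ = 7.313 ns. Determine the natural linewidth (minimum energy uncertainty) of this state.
45.003 neV

Using the energy-time uncertainty principle:
ΔEΔt ≥ ℏ/2

The lifetime τ represents the time uncertainty Δt.
The natural linewidth (minimum energy uncertainty) is:

ΔE = ℏ/(2τ)
ΔE = (1.055e-34 J·s) / (2 × 7.313e-09 s)
ΔE = 7.210e-27 J = 45.003 neV

This natural linewidth limits the precision of spectroscopic measurements.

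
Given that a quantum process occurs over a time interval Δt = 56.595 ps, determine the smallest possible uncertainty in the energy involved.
5.815 μeV

Using the energy-time uncertainty principle:
ΔEΔt ≥ ℏ/2

The minimum uncertainty in energy is:
ΔE_min = ℏ/(2Δt)
ΔE_min = (1.055e-34 J·s) / (2 × 5.659e-11 s)
ΔE_min = 9.317e-25 J = 5.815 μeV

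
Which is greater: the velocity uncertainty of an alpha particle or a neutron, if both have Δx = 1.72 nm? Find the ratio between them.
The neutron has the larger minimum velocity uncertainty, by a ratio of 4.0.

For both particles, Δp_min = ℏ/(2Δx) = 3.066e-26 kg·m/s (same for both).

The velocity uncertainty is Δv = Δp/m:
- alpha particle: Δv = 3.066e-26 / 6.645e-27 = 4.614e+00 m/s = 4.614 m/s
- neutron: Δv = 3.066e-26 / 1.675e-27 = 1.830e+01 m/s = 18.303 m/s

Ratio: 1.830e+01 / 4.614e+00 = 4.0

The lighter particle has larger velocity uncertainty because Δv ∝ 1/m.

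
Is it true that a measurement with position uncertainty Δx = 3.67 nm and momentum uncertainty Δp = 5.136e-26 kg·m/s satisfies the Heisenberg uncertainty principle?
Yes, it satisfies the uncertainty principle.

Calculate the product ΔxΔp:
ΔxΔp = (3.670e-09 m) × (5.136e-26 kg·m/s)
ΔxΔp = 1.885e-34 J·s

Compare to the minimum allowed value ℏ/2:
ℏ/2 = 5.273e-35 J·s

Since ΔxΔp = 1.885e-34 J·s ≥ 5.273e-35 J·s = ℏ/2,
the measurement satisfies the uncertainty principle.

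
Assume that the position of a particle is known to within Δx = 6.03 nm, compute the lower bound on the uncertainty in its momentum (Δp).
8.744 × 10^-27 kg·m/s

Using the Heisenberg uncertainty principle:
ΔxΔp ≥ ℏ/2

The minimum uncertainty in momentum is:
Δp_min = ℏ/(2Δx)
Δp_min = (1.055e-34 J·s) / (2 × 6.030e-09 m)
Δp_min = 8.744e-27 kg·m/s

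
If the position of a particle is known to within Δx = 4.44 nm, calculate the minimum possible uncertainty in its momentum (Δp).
1.188 × 10^-26 kg·m/s

Using the Heisenberg uncertainty principle:
ΔxΔp ≥ ℏ/2

The minimum uncertainty in momentum is:
Δp_min = ℏ/(2Δx)
Δp_min = (1.055e-34 J·s) / (2 × 4.440e-09 m)
Δp_min = 1.188e-26 kg·m/s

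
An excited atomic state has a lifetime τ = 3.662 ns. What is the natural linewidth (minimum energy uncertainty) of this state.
89.871 neV

Using the energy-time uncertainty principle:
ΔEΔt ≥ ℏ/2

The lifetime τ represents the time uncertainty Δt.
The natural linewidth (minimum energy uncertainty) is:

ΔE = ℏ/(2τ)
ΔE = (1.055e-34 J·s) / (2 × 3.662e-09 s)
ΔE = 1.440e-26 J = 89.871 neV

This natural linewidth limits the precision of spectroscopic measurements.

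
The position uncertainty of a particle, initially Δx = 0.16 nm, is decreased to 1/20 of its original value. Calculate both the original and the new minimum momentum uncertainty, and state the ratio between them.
Original Δp_min = 3.296 × 10^-25 kg·m/s; new Δp'_min = 6.591 × 10^-24 kg·m/s; ratio Δp'_min/Δp_min = 20.

From the uncertainty principle ΔxΔp ≥ ℏ/2, the minimum momentum uncertainty is Δp_min = ℏ/(2Δx).

Original (Δx = 0.16 nm = 1.600e-10 m):
Δp_min = (1.055e-34 J·s)/(2 × 1.600e-10 m) = 3.296e-25 kg·m/s

When Δx → (1/20)Δx:
Δp'_min = ℏ/(2 × (1/20)Δx) = 20 × ℏ/(2Δx) = 20 × Δp_min
Δp'_min = 20 × 3.296e-25 kg·m/s = 6.591e-24 kg·m/s

Since Δp_min ∝ 1/Δx, when Δx is decreased to 1/20 of its original value, Δp_min increases to 20 times its original value.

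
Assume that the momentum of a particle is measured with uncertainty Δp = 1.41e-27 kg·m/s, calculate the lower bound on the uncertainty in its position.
37.396 nm

Using the Heisenberg uncertainty principle:
ΔxΔp ≥ ℏ/2

The minimum uncertainty in position is:
Δx_min = ℏ/(2Δp)
Δx_min = (1.055e-34 J·s) / (2 × 1.410e-27 kg·m/s)
Δx_min = 3.740e-08 m = 37.396 nm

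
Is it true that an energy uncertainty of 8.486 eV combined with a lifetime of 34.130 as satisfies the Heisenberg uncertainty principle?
No, it violates the uncertainty relation.

Calculate the product ΔEΔt:
ΔE = 8.486 eV = 1.360e-18 J
ΔEΔt = (1.360e-18 J) × (3.413e-17 s)
ΔEΔt = 4.640e-35 J·s

Compare to the minimum allowed value ℏ/2:
ℏ/2 = 5.273e-35 J·s

Since ΔEΔt = 4.640e-35 J·s < 5.273e-35 J·s = ℏ/2,
this violates the uncertainty relation.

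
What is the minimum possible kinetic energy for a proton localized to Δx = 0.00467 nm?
237.859 meV

Localizing a particle requires giving it sufficient momentum uncertainty:

1. From uncertainty principle: Δp ≥ ℏ/(2Δx)
   Δp_min = (1.055e-34 J·s) / (2 × 4.670e-12 m)
   Δp_min = 1.129e-23 kg·m/s

2. This momentum uncertainty corresponds to kinetic energy:
   KE ≈ (Δp)²/(2m) = (1.129e-23)²/(2 × 1.673e-27 kg)
   KE = 3.811e-20 J = 237.859 meV

Tighter localization requires more energy.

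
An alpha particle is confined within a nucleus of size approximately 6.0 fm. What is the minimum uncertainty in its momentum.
8.788 × 10^-21 kg·m/s

Using the Heisenberg uncertainty principle:
ΔxΔp ≥ ℏ/2

With Δx ≈ L = 6.000e-15 m (the confinement size):
Δp_min = ℏ/(2Δx)
Δp_min = (1.055e-34 J·s) / (2 × 6.000e-15 m)
Δp_min = 8.788e-21 kg·m/s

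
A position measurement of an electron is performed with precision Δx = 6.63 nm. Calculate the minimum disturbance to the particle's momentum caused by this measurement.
7.953 × 10^-27 kg·m/s

The uncertainty principle implies that measuring position disturbs momentum:
ΔxΔp ≥ ℏ/2

When we measure position with precision Δx, we necessarily introduce a momentum uncertainty:
Δp ≥ ℏ/(2Δx)
Δp_min = (1.055e-34 J·s) / (2 × 6.630e-09 m)
Δp_min = 7.953e-27 kg·m/s

The more precisely we measure position, the greater the momentum disturbance.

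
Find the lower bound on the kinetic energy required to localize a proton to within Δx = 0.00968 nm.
55.361 meV

Localizing a particle requires giving it sufficient momentum uncertainty:

1. From uncertainty principle: Δp ≥ ℏ/(2Δx)
   Δp_min = (1.055e-34 J·s) / (2 × 9.680e-12 m)
   Δp_min = 5.447e-24 kg·m/s

2. This momentum uncertainty corresponds to kinetic energy:
   KE ≈ (Δp)²/(2m) = (5.447e-24)²/(2 × 1.673e-27 kg)
   KE = 8.870e-21 J = 55.361 meV

Tighter localization requires more energy.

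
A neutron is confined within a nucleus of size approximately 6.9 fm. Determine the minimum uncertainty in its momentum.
7.642 × 10^-21 kg·m/s

Using the Heisenberg uncertainty principle:
ΔxΔp ≥ ℏ/2

With Δx ≈ L = 6.900e-15 m (the confinement size):
Δp_min = ℏ/(2Δx)
Δp_min = (1.055e-34 J·s) / (2 × 6.900e-15 m)
Δp_min = 7.642e-21 kg·m/s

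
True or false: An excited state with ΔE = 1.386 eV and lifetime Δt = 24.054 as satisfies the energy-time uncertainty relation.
No, it violates the uncertainty relation.

Calculate the product ΔEΔt:
ΔE = 1.386 eV = 2.221e-19 J
ΔEΔt = (2.221e-19 J) × (2.405e-17 s)
ΔEΔt = 5.341e-36 J·s

Compare to the minimum allowed value ℏ/2:
ℏ/2 = 5.273e-35 J·s

Since ΔEΔt = 5.341e-36 J·s < 5.273e-35 J·s = ℏ/2,
this violates the uncertainty relation.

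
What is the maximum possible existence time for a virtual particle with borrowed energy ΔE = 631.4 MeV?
5.212 × 10^-25 s

Using the energy-time uncertainty principle:
ΔEΔt ≥ ℏ/2

For a virtual particle borrowing energy ΔE, the maximum lifetime is:
Δt_max = ℏ/(2ΔE)

Converting energy:
ΔE = 631.4 MeV = 1.012e-10 J

Δt_max = (1.055e-34 J·s) / (2 × 1.012e-10 J)
Δt_max = 5.212e-25 s = 5.212 × 10^-25 s

Virtual particles with higher borrowed energy exist for shorter times.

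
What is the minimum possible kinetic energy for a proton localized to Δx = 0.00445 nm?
261.959 meV

Localizing a particle requires giving it sufficient momentum uncertainty:

1. From uncertainty principle: Δp ≥ ℏ/(2Δx)
   Δp_min = (1.055e-34 J·s) / (2 × 4.450e-12 m)
   Δp_min = 1.185e-23 kg·m/s

2. This momentum uncertainty corresponds to kinetic energy:
   KE ≈ (Δp)²/(2m) = (1.185e-23)²/(2 × 1.673e-27 kg)
   KE = 4.197e-20 J = 261.959 meV

Tighter localization requires more energy.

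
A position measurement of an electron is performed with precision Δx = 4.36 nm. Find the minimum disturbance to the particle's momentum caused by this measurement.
1.209 × 10^-26 kg·m/s

The uncertainty principle implies that measuring position disturbs momentum:
ΔxΔp ≥ ℏ/2

When we measure position with precision Δx, we necessarily introduce a momentum uncertainty:
Δp ≥ ℏ/(2Δx)
Δp_min = (1.055e-34 J·s) / (2 × 4.360e-09 m)
Δp_min = 1.209e-26 kg·m/s

The more precisely we measure position, the greater the momentum disturbance.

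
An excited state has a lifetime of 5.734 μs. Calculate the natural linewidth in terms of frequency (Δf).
13.878 kHz

Using the energy-time uncertainty principle and E = hf:
ΔEΔt ≥ ℏ/2
hΔf·Δt ≥ ℏ/2

The minimum frequency uncertainty is:
Δf = ℏ/(2hτ) = 1/(4πτ)
Δf = 1/(4π × 5.734e-06 s)
Δf = 1.388e+04 Hz = 13.878 kHz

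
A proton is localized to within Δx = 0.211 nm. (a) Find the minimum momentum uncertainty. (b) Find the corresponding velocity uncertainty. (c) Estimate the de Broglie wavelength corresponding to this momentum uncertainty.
(a) Δp_min = 2.499 × 10^-25 kg·m/s
(b) Δv_min = 149.405 m/s
(c) λ_dB = 2.652 nm

Step-by-step:

(a) From the uncertainty principle:
Δp_min = ℏ/(2Δx) = (1.055e-34 J·s)/(2 × 2.110e-10 m) = 2.499e-25 kg·m/s

(b) The velocity uncertainty:
Δv = Δp/m = (2.499e-25 kg·m/s)/(1.673e-27 kg) = 1.494e+02 m/s = 149.405 m/s

(c) The de Broglie wavelength for this momentum:
λ = h/p = (6.626e-34 J·s)/(2.499e-25 kg·m/s) = 2.652e-09 m = 2.652 nm

Note: The de Broglie wavelength is comparable to the localization size, as expected from wave-particle duality.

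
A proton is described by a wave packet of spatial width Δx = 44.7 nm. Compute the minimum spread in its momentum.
1.180 × 10^-27 kg·m/s

For a wave packet, the spatial width Δx and momentum spread Δp are related by the uncertainty principle:
ΔxΔp ≥ ℏ/2

The minimum momentum spread is:
Δp_min = ℏ/(2Δx)
Δp_min = (1.055e-34 J·s) / (2 × 4.470e-08 m)
Δp_min = 1.180e-27 kg·m/s

A wave packet cannot have both a well-defined position and well-defined momentum.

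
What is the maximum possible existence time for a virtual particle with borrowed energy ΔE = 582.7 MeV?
5.648 × 10^-25 s

Using the energy-time uncertainty principle:
ΔEΔt ≥ ℏ/2

For a virtual particle borrowing energy ΔE, the maximum lifetime is:
Δt_max = ℏ/(2ΔE)

Converting energy:
ΔE = 582.7 MeV = 9.336e-11 J

Δt_max = (1.055e-34 J·s) / (2 × 9.336e-11 J)
Δt_max = 5.648e-25 s = 5.648 × 10^-25 s

Virtual particles with higher borrowed energy exist for shorter times.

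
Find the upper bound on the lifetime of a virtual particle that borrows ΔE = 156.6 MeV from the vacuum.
2.102 ys

Using the energy-time uncertainty principle:
ΔEΔt ≥ ℏ/2

For a virtual particle borrowing energy ΔE, the maximum lifetime is:
Δt_max = ℏ/(2ΔE)

Converting energy:
ΔE = 156.6 MeV = 2.509e-11 J

Δt_max = (1.055e-34 J·s) / (2 × 2.509e-11 J)
Δt_max = 2.102e-24 s = 2.102 ys

Virtual particles with higher borrowed energy exist for shorter times.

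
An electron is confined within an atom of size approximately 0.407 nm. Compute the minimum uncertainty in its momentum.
1.296 × 10^-25 kg·m/s

Using the Heisenberg uncertainty principle:
ΔxΔp ≥ ℏ/2

With Δx ≈ L = 4.070e-10 m (the confinement size):
Δp_min = ℏ/(2Δx)
Δp_min = (1.055e-34 J·s) / (2 × 4.070e-10 m)
Δp_min = 1.296e-25 kg·m/s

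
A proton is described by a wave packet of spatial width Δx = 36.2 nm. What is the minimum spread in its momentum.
1.457 × 10^-27 kg·m/s

For a wave packet, the spatial width Δx and momentum spread Δp are related by the uncertainty principle:
ΔxΔp ≥ ℏ/2

The minimum momentum spread is:
Δp_min = ℏ/(2Δx)
Δp_min = (1.055e-34 J·s) / (2 × 3.620e-08 m)
Δp_min = 1.457e-27 kg·m/s

A wave packet cannot have both a well-defined position and well-defined momentum.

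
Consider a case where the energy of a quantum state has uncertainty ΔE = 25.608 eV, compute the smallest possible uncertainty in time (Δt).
12.852 as

Using the energy-time uncertainty principle:
ΔEΔt ≥ ℏ/2

The minimum uncertainty in time is:
Δt_min = ℏ/(2ΔE)
Δt_min = (1.055e-34 J·s) / (2 × 4.103e-18 J)
Δt_min = 1.285e-17 s = 12.852 as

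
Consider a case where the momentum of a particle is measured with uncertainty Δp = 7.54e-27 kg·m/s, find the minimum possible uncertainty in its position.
6.993 nm

Using the Heisenberg uncertainty principle:
ΔxΔp ≥ ℏ/2

The minimum uncertainty in position is:
Δx_min = ℏ/(2Δp)
Δx_min = (1.055e-34 J·s) / (2 × 7.540e-27 kg·m/s)
Δx_min = 6.993e-09 m = 6.993 nm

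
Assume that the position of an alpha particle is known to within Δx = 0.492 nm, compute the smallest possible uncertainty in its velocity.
16.129 m/s

Using the Heisenberg uncertainty principle and Δp = mΔv:
ΔxΔp ≥ ℏ/2
Δx(mΔv) ≥ ℏ/2

The minimum uncertainty in velocity is:
Δv_min = ℏ/(2mΔx)
Δv_min = (1.055e-34 J·s) / (2 × 6.645e-27 kg × 4.920e-10 m)
Δv_min = 1.613e+01 m/s = 16.129 m/s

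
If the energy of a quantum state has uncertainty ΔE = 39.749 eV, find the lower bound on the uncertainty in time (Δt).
8.280 as

Using the energy-time uncertainty principle:
ΔEΔt ≥ ℏ/2

The minimum uncertainty in time is:
Δt_min = ℏ/(2ΔE)
Δt_min = (1.055e-34 J·s) / (2 × 6.368e-18 J)
Δt_min = 8.280e-18 s = 8.280 as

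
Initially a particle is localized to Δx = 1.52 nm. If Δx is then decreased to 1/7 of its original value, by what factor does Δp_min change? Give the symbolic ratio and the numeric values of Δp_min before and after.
Original Δp_min = 3.469 × 10^-26 kg·m/s; new Δp'_min = 2.428 × 10^-25 kg·m/s; ratio Δp'_min/Δp_min = 7.

From the uncertainty principle ΔxΔp ≥ ℏ/2, the minimum momentum uncertainty is Δp_min = ℏ/(2Δx).

Original (Δx = 1.52 nm = 1.520e-09 m):
Δp_min = (1.055e-34 J·s)/(2 × 1.520e-09 m) = 3.469e-26 kg·m/s

When Δx → (1/7)Δx:
Δp'_min = ℏ/(2 × (1/7)Δx) = 7 × ℏ/(2Δx) = 7 × Δp_min
Δp'_min = 7 × 3.469e-26 kg·m/s = 2.428e-25 kg·m/s

Since Δp_min ∝ 1/Δx, when Δx is decreased to 1/7 of its original value, Δp_min increases to 7 times its original value.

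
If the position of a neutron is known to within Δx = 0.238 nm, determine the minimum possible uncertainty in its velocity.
132.274 m/s

Using the Heisenberg uncertainty principle and Δp = mΔv:
ΔxΔp ≥ ℏ/2
Δx(mΔv) ≥ ℏ/2

The minimum uncertainty in velocity is:
Δv_min = ℏ/(2mΔx)
Δv_min = (1.055e-34 J·s) / (2 × 1.675e-27 kg × 2.380e-10 m)
Δv_min = 1.323e+02 m/s = 132.274 m/s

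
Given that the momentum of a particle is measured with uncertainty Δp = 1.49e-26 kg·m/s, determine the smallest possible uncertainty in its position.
3.539 nm

Using the Heisenberg uncertainty principle:
ΔxΔp ≥ ℏ/2

The minimum uncertainty in position is:
Δx_min = ℏ/(2Δp)
Δx_min = (1.055e-34 J·s) / (2 × 1.490e-26 kg·m/s)
Δx_min = 3.539e-09 m = 3.539 nm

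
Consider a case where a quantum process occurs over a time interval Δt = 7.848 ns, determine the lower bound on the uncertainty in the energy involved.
41.935 neV

Using the energy-time uncertainty principle:
ΔEΔt ≥ ℏ/2

The minimum uncertainty in energy is:
ΔE_min = ℏ/(2Δt)
ΔE_min = (1.055e-34 J·s) / (2 × 7.848e-09 s)
ΔE_min = 6.719e-27 J = 41.935 neV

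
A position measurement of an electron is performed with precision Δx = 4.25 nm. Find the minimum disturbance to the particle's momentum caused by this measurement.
1.241 × 10^-26 kg·m/s

The uncertainty principle implies that measuring position disturbs momentum:
ΔxΔp ≥ ℏ/2

When we measure position with precision Δx, we necessarily introduce a momentum uncertainty:
Δp ≥ ℏ/(2Δx)
Δp_min = (1.055e-34 J·s) / (2 × 4.250e-09 m)
Δp_min = 1.241e-26 kg·m/s

The more precisely we measure position, the greater the momentum disturbance.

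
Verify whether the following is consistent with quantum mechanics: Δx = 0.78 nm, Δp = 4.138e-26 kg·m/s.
No, it violates the uncertainty principle (impossible measurement).

Calculate the product ΔxΔp:
ΔxΔp = (7.800e-10 m) × (4.138e-26 kg·m/s)
ΔxΔp = 3.228e-35 J·s

Compare to the minimum allowed value ℏ/2:
ℏ/2 = 5.273e-35 J·s

Since ΔxΔp = 3.228e-35 J·s < 5.273e-35 J·s = ℏ/2,
the measurement violates the uncertainty principle.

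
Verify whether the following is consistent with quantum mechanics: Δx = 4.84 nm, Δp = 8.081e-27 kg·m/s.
No, it violates the uncertainty principle (impossible measurement).

Calculate the product ΔxΔp:
ΔxΔp = (4.840e-09 m) × (8.081e-27 kg·m/s)
ΔxΔp = 3.911e-35 J·s

Compare to the minimum allowed value ℏ/2:
ℏ/2 = 5.273e-35 J·s

Since ΔxΔp = 3.911e-35 J·s < 5.273e-35 J·s = ℏ/2,
the measurement violates the uncertainty principle.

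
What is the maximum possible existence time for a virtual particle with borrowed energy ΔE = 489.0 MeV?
6.730 × 10^-25 s

Using the energy-time uncertainty principle:
ΔEΔt ≥ ℏ/2

For a virtual particle borrowing energy ΔE, the maximum lifetime is:
Δt_max = ℏ/(2ΔE)

Converting energy:
ΔE = 489.0 MeV = 7.835e-11 J

Δt_max = (1.055e-34 J·s) / (2 × 7.835e-11 J)
Δt_max = 6.730e-25 s = 6.730 × 10^-25 s

Virtual particles with higher borrowed energy exist for shorter times.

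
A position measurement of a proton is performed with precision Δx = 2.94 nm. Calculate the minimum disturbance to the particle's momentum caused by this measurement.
1.793 × 10^-26 kg·m/s

The uncertainty principle implies that measuring position disturbs momentum:
ΔxΔp ≥ ℏ/2

When we measure position with precision Δx, we necessarily introduce a momentum uncertainty:
Δp ≥ ℏ/(2Δx)
Δp_min = (1.055e-34 J·s) / (2 × 2.940e-09 m)
Δp_min = 1.793e-26 kg·m/s

The more precisely we measure position, the greater the momentum disturbance.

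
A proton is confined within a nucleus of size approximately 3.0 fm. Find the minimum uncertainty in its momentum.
1.758 × 10^-20 kg·m/s

Using the Heisenberg uncertainty principle:
ΔxΔp ≥ ℏ/2

With Δx ≈ L = 3.000e-15 m (the confinement size):
Δp_min = ℏ/(2Δx)
Δp_min = (1.055e-34 J·s) / (2 × 3.000e-15 m)
Δp_min = 1.758e-20 kg·m/s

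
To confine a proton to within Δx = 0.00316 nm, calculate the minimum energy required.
519.493 meV

Localizing a particle requires giving it sufficient momentum uncertainty:

1. From uncertainty principle: Δp ≥ ℏ/(2Δx)
   Δp_min = (1.055e-34 J·s) / (2 × 3.160e-12 m)
   Δp_min = 1.669e-23 kg·m/s

2. This momentum uncertainty corresponds to kinetic energy:
   KE ≈ (Δp)²/(2m) = (1.669e-23)²/(2 × 1.673e-27 kg)
   KE = 8.323e-20 J = 519.493 meV

Tighter localization requires more energy.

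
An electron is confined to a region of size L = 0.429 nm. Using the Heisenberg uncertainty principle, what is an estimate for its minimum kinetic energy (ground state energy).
51.755 meV

Using the uncertainty principle to estimate ground state energy:

1. The position uncertainty is approximately the confinement size:
   Δx ≈ L = 4.290e-10 m

2. From ΔxΔp ≥ ℏ/2, the minimum momentum uncertainty is:
   Δp ≈ ℏ/(2L) = 1.229e-25 kg·m/s

3. The kinetic energy is approximately:
   KE ≈ (Δp)²/(2m) = (1.229e-25)²/(2 × 9.109e-31 kg)
   KE ≈ 8.292e-21 J = 51.755 meV

This is an order-of-magnitude estimate of the ground state energy.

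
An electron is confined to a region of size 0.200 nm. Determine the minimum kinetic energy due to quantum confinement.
238.124 meV

Using the uncertainty principle:

1. Position uncertainty: Δx ≈ 2.000e-10 m
2. Minimum momentum uncertainty: Δp = ℏ/(2Δx) = 2.636e-25 kg·m/s
3. Minimum kinetic energy:
   KE = (Δp)²/(2m) = (2.636e-25)²/(2 × 9.109e-31 kg)
   KE = 3.815e-20 J = 238.124 meV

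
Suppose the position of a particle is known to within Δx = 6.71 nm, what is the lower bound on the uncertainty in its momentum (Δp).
7.858 × 10^-27 kg·m/s

Using the Heisenberg uncertainty principle:
ΔxΔp ≥ ℏ/2

The minimum uncertainty in momentum is:
Δp_min = ℏ/(2Δx)
Δp_min = (1.055e-34 J·s) / (2 × 6.710e-09 m)
Δp_min = 7.858e-27 kg·m/s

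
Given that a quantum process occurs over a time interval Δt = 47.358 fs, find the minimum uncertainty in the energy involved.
6.949 meV

Using the energy-time uncertainty principle:
ΔEΔt ≥ ℏ/2

The minimum uncertainty in energy is:
ΔE_min = ℏ/(2Δt)
ΔE_min = (1.055e-34 J·s) / (2 × 4.736e-14 s)
ΔE_min = 1.113e-21 J = 6.949 meV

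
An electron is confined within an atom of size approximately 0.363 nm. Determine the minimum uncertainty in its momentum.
1.453 × 10^-25 kg·m/s

Using the Heisenberg uncertainty principle:
ΔxΔp ≥ ℏ/2

With Δx ≈ L = 3.630e-10 m (the confinement size):
Δp_min = ℏ/(2Δx)
Δp_min = (1.055e-34 J·s) / (2 × 3.630e-10 m)
Δp_min = 1.453e-25 kg·m/s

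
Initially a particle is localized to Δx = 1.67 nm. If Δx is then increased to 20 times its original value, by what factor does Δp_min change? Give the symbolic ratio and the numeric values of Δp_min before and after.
Original Δp_min = 3.157 × 10^-26 kg·m/s; new Δp'_min = 1.579 × 10^-27 kg·m/s; ratio Δp'_min/Δp_min = 1/20.

From the uncertainty principle ΔxΔp ≥ ℏ/2, the minimum momentum uncertainty is Δp_min = ℏ/(2Δx).

Original (Δx = 1.67 nm = 1.670e-09 m):
Δp_min = (1.055e-34 J·s)/(2 × 1.670e-09 m) = 3.157e-26 kg·m/s

When Δx → 20Δx:
Δp'_min = ℏ/(2 × 20Δx) = (1/20) × ℏ/(2Δx) = (1/20) × Δp_min
Δp'_min = 1/20 × 3.157e-26 kg·m/s = 1.579e-27 kg·m/s

Since Δp_min ∝ 1/Δx, when Δx is increased to 20 times its original value, Δp_min decreases to 1/20 of its original value.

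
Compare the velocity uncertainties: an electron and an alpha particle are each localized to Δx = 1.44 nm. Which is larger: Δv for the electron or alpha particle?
The electron has the larger minimum velocity uncertainty, by a ratio of 7294.3.

For both particles, Δp_min = ℏ/(2Δx) = 3.662e-26 kg·m/s (same for both).

The velocity uncertainty is Δv = Δp/m:
- electron: Δv = 3.662e-26 / 9.109e-31 = 4.020e+04 m/s = 40.197 km/s
- alpha particle: Δv = 3.662e-26 / 6.645e-27 = 5.511e+00 m/s = 5.511 m/s

Ratio: 4.020e+04 / 5.511e+00 = 7294.3

The lighter particle has larger velocity uncertainty because Δv ∝ 1/m.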